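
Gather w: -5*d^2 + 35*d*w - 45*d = -5*d^2 + 35*d*w - 45*d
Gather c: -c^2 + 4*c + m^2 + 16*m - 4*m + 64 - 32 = -c^2 + 4*c + m^2 + 12*m + 32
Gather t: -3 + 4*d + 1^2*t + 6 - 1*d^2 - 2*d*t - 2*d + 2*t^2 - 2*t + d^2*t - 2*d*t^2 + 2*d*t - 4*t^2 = -d^2 + 2*d + t^2*(-2*d - 2) + t*(d^2 - 1) + 3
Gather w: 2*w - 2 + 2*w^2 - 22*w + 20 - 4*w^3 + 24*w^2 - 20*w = -4*w^3 + 26*w^2 - 40*w + 18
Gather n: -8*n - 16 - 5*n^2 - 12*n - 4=-5*n^2 - 20*n - 20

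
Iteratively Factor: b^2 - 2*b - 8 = (b - 4)*(b + 2)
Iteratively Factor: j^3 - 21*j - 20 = (j + 4)*(j^2 - 4*j - 5) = (j + 1)*(j + 4)*(j - 5)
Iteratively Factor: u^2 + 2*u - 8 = (u + 4)*(u - 2)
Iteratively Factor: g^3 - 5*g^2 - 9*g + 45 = (g - 3)*(g^2 - 2*g - 15) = (g - 3)*(g + 3)*(g - 5)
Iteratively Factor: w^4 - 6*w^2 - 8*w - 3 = (w - 3)*(w^3 + 3*w^2 + 3*w + 1) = (w - 3)*(w + 1)*(w^2 + 2*w + 1) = (w - 3)*(w + 1)^2*(w + 1)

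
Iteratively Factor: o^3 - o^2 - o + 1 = (o - 1)*(o^2 - 1) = (o - 1)*(o + 1)*(o - 1)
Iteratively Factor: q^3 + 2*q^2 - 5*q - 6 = (q + 3)*(q^2 - q - 2) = (q - 2)*(q + 3)*(q + 1)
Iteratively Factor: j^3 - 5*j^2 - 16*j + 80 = (j + 4)*(j^2 - 9*j + 20) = (j - 5)*(j + 4)*(j - 4)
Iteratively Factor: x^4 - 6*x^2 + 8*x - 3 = (x + 3)*(x^3 - 3*x^2 + 3*x - 1) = (x - 1)*(x + 3)*(x^2 - 2*x + 1) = (x - 1)^2*(x + 3)*(x - 1)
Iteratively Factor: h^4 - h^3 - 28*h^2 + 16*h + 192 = (h + 4)*(h^3 - 5*h^2 - 8*h + 48) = (h - 4)*(h + 4)*(h^2 - h - 12) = (h - 4)*(h + 3)*(h + 4)*(h - 4)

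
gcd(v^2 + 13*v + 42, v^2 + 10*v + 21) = v + 7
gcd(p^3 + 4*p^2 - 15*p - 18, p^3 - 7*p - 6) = p^2 - 2*p - 3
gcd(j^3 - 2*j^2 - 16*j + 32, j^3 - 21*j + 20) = j - 4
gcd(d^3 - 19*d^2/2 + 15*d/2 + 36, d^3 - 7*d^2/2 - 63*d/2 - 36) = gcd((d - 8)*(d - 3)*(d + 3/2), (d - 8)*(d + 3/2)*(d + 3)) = d^2 - 13*d/2 - 12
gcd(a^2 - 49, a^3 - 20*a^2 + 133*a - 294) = a - 7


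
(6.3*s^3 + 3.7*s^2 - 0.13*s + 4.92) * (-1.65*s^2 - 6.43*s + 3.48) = -10.395*s^5 - 46.614*s^4 - 1.6525*s^3 + 5.5939*s^2 - 32.088*s + 17.1216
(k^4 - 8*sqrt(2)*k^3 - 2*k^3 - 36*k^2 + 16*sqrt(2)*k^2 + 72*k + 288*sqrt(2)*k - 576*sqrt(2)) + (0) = k^4 - 8*sqrt(2)*k^3 - 2*k^3 - 36*k^2 + 16*sqrt(2)*k^2 + 72*k + 288*sqrt(2)*k - 576*sqrt(2)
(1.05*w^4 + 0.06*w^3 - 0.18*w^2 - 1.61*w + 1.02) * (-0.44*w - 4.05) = -0.462*w^5 - 4.2789*w^4 - 0.1638*w^3 + 1.4374*w^2 + 6.0717*w - 4.131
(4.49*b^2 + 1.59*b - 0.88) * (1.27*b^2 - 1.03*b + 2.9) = 5.7023*b^4 - 2.6054*b^3 + 10.2657*b^2 + 5.5174*b - 2.552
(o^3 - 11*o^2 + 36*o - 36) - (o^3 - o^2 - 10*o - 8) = -10*o^2 + 46*o - 28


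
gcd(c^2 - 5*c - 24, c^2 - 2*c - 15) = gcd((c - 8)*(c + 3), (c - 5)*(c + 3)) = c + 3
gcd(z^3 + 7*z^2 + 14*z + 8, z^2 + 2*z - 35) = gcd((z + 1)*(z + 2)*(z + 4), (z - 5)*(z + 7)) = 1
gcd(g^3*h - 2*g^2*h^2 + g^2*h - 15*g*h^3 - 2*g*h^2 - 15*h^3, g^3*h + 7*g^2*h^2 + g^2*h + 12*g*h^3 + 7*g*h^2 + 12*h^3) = g^2*h + 3*g*h^2 + g*h + 3*h^2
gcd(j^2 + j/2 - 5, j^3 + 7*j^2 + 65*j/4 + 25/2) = j + 5/2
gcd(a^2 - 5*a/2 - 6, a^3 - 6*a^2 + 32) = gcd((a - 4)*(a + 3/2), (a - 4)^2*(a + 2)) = a - 4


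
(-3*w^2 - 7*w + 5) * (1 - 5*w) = 15*w^3 + 32*w^2 - 32*w + 5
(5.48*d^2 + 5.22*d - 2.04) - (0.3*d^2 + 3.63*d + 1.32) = 5.18*d^2 + 1.59*d - 3.36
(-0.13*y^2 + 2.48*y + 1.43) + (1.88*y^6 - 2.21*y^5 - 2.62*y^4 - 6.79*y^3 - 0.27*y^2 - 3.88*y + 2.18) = 1.88*y^6 - 2.21*y^5 - 2.62*y^4 - 6.79*y^3 - 0.4*y^2 - 1.4*y + 3.61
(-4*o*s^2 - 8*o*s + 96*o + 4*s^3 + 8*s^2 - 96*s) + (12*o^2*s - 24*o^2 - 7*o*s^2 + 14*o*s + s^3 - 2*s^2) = 12*o^2*s - 24*o^2 - 11*o*s^2 + 6*o*s + 96*o + 5*s^3 + 6*s^2 - 96*s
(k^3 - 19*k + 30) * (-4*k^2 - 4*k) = -4*k^5 - 4*k^4 + 76*k^3 - 44*k^2 - 120*k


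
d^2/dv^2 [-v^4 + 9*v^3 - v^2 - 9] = -12*v^2 + 54*v - 2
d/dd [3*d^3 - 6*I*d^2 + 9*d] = 9*d^2 - 12*I*d + 9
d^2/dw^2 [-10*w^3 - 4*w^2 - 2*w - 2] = -60*w - 8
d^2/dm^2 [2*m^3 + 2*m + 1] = 12*m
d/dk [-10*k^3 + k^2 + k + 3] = -30*k^2 + 2*k + 1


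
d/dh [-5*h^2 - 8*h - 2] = -10*h - 8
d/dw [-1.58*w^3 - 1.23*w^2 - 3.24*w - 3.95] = -4.74*w^2 - 2.46*w - 3.24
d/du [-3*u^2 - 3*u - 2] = -6*u - 3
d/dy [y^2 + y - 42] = 2*y + 1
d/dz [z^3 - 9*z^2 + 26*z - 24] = 3*z^2 - 18*z + 26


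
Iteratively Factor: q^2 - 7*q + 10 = (q - 5)*(q - 2)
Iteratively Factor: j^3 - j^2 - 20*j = (j + 4)*(j^2 - 5*j) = (j - 5)*(j + 4)*(j)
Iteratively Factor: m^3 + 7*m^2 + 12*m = (m + 4)*(m^2 + 3*m) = m*(m + 4)*(m + 3)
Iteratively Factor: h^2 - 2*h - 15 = (h + 3)*(h - 5)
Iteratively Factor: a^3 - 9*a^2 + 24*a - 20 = (a - 2)*(a^2 - 7*a + 10) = (a - 2)^2*(a - 5)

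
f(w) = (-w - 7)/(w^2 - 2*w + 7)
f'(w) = (2 - 2*w)*(-w - 7)/(w^2 - 2*w + 7)^2 - 1/(w^2 - 2*w + 7) = (-w^2 + 2*w + 2*(w - 1)*(w + 7) - 7)/(w^2 - 2*w + 7)^2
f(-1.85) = -0.36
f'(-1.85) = -0.22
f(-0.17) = -0.93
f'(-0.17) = -0.43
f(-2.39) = -0.26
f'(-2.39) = -0.16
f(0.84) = -1.30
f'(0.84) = -0.24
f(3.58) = -0.84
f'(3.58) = 0.26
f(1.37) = -1.36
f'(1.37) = 0.00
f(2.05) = -1.27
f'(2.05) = 0.24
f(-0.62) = -0.74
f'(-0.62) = -0.39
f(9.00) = -0.23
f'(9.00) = 0.04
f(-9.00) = 0.02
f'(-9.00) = -0.00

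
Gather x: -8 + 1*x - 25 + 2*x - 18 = 3*x - 51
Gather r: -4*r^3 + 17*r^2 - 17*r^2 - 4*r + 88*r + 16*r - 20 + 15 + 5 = -4*r^3 + 100*r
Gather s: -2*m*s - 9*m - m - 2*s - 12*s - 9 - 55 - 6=-10*m + s*(-2*m - 14) - 70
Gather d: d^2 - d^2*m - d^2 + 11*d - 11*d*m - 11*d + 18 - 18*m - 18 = -d^2*m - 11*d*m - 18*m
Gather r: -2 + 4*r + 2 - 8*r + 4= 4 - 4*r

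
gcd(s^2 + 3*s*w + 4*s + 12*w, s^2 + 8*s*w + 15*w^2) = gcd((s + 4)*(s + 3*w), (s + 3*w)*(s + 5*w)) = s + 3*w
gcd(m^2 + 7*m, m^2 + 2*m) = m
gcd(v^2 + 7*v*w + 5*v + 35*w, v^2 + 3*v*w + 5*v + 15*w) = v + 5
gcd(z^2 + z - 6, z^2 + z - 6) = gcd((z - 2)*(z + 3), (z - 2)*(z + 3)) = z^2 + z - 6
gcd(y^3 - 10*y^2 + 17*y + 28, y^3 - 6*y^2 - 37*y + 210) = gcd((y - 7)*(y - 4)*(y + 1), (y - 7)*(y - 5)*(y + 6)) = y - 7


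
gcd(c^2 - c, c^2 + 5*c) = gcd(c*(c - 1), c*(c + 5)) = c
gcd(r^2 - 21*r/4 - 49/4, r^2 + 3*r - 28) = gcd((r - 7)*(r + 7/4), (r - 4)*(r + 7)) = 1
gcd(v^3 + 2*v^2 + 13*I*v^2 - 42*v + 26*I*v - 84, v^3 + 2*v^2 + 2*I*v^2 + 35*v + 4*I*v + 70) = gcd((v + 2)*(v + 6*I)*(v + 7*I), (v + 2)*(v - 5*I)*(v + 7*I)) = v^2 + v*(2 + 7*I) + 14*I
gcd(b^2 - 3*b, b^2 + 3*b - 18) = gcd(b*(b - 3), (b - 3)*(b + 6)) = b - 3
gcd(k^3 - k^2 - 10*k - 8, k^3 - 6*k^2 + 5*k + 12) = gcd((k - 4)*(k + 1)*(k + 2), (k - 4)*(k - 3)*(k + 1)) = k^2 - 3*k - 4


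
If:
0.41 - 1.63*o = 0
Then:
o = 0.25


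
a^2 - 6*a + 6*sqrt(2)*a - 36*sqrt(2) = (a - 6)*(a + 6*sqrt(2))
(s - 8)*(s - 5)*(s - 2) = s^3 - 15*s^2 + 66*s - 80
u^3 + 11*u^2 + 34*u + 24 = (u + 1)*(u + 4)*(u + 6)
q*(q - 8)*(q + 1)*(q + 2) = q^4 - 5*q^3 - 22*q^2 - 16*q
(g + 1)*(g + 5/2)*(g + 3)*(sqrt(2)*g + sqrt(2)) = sqrt(2)*g^4 + 15*sqrt(2)*g^3/2 + 39*sqrt(2)*g^2/2 + 41*sqrt(2)*g/2 + 15*sqrt(2)/2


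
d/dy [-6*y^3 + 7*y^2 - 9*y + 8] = -18*y^2 + 14*y - 9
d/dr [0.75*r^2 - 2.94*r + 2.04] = 1.5*r - 2.94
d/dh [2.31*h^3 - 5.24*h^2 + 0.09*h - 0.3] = 6.93*h^2 - 10.48*h + 0.09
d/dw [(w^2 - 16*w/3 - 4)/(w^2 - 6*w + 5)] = 2*(-w^2 + 27*w - 76)/(3*(w^4 - 12*w^3 + 46*w^2 - 60*w + 25))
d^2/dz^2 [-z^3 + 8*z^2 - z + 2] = 16 - 6*z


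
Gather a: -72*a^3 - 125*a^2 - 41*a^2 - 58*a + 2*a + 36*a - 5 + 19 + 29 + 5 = -72*a^3 - 166*a^2 - 20*a + 48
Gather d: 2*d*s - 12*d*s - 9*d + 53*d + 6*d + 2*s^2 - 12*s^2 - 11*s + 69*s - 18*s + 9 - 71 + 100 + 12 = d*(50 - 10*s) - 10*s^2 + 40*s + 50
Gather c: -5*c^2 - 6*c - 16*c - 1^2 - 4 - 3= -5*c^2 - 22*c - 8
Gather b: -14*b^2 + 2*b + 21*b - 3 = -14*b^2 + 23*b - 3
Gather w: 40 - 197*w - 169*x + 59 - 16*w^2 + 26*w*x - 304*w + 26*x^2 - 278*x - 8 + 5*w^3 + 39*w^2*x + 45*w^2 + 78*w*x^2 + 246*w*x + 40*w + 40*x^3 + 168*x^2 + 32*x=5*w^3 + w^2*(39*x + 29) + w*(78*x^2 + 272*x - 461) + 40*x^3 + 194*x^2 - 415*x + 91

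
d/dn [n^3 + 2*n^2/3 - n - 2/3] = 3*n^2 + 4*n/3 - 1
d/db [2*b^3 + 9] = 6*b^2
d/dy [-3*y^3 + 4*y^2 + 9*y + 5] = -9*y^2 + 8*y + 9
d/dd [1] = 0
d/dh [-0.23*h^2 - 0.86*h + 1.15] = -0.46*h - 0.86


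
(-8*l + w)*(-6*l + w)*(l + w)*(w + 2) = 48*l^3*w + 96*l^3 + 34*l^2*w^2 + 68*l^2*w - 13*l*w^3 - 26*l*w^2 + w^4 + 2*w^3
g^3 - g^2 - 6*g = g*(g - 3)*(g + 2)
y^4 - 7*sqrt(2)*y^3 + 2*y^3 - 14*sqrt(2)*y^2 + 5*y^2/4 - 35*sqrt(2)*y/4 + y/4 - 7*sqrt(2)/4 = (y + 1/2)^2*(y + 1)*(y - 7*sqrt(2))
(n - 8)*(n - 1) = n^2 - 9*n + 8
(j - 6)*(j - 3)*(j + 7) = j^3 - 2*j^2 - 45*j + 126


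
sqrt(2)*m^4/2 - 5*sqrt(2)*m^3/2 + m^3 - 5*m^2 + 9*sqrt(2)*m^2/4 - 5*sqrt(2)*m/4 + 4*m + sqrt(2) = (m - 4)*(m - 1)*(m + sqrt(2)/2)*(sqrt(2)*m/2 + 1/2)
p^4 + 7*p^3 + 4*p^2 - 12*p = p*(p - 1)*(p + 2)*(p + 6)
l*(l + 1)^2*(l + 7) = l^4 + 9*l^3 + 15*l^2 + 7*l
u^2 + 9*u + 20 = (u + 4)*(u + 5)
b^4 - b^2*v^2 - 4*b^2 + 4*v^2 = (b - 2)*(b + 2)*(b - v)*(b + v)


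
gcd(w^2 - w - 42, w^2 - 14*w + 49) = w - 7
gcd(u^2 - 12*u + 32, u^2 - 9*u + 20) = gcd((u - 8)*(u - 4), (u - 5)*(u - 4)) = u - 4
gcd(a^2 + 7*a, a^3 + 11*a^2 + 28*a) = a^2 + 7*a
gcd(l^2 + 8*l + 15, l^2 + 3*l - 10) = l + 5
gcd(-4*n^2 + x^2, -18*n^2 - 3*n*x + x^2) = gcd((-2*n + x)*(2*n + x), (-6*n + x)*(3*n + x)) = 1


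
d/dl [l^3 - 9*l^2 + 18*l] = 3*l^2 - 18*l + 18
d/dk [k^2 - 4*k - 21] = 2*k - 4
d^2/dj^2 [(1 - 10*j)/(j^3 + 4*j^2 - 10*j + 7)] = 2*(-(10*j - 1)*(3*j^2 + 8*j - 10)^2 + (30*j^2 + 80*j + (3*j + 4)*(10*j - 1) - 100)*(j^3 + 4*j^2 - 10*j + 7))/(j^3 + 4*j^2 - 10*j + 7)^3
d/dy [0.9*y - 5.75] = 0.900000000000000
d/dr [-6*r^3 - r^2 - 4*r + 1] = -18*r^2 - 2*r - 4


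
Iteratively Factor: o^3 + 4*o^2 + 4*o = (o + 2)*(o^2 + 2*o) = o*(o + 2)*(o + 2)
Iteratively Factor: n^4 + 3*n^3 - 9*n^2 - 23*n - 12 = (n + 1)*(n^3 + 2*n^2 - 11*n - 12) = (n + 1)^2*(n^2 + n - 12) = (n - 3)*(n + 1)^2*(n + 4)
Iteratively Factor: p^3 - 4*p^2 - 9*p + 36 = (p - 4)*(p^2 - 9) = (p - 4)*(p + 3)*(p - 3)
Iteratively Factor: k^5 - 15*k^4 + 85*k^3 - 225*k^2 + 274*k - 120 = (k - 4)*(k^4 - 11*k^3 + 41*k^2 - 61*k + 30) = (k - 5)*(k - 4)*(k^3 - 6*k^2 + 11*k - 6) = (k - 5)*(k - 4)*(k - 2)*(k^2 - 4*k + 3) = (k - 5)*(k - 4)*(k - 3)*(k - 2)*(k - 1)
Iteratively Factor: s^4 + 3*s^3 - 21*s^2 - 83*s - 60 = (s + 4)*(s^3 - s^2 - 17*s - 15) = (s - 5)*(s + 4)*(s^2 + 4*s + 3) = (s - 5)*(s + 3)*(s + 4)*(s + 1)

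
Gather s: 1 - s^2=1 - s^2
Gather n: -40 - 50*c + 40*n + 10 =-50*c + 40*n - 30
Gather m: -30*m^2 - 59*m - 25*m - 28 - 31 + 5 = -30*m^2 - 84*m - 54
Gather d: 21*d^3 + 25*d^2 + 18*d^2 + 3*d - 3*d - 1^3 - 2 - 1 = 21*d^3 + 43*d^2 - 4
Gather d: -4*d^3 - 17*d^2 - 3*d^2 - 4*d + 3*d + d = -4*d^3 - 20*d^2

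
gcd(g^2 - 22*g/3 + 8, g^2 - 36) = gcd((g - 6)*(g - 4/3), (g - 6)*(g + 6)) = g - 6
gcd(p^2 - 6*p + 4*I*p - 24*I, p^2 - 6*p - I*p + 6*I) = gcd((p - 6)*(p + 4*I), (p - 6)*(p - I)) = p - 6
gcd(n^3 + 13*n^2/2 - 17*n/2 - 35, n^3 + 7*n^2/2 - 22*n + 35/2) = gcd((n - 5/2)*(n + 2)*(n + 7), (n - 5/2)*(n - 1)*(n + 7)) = n^2 + 9*n/2 - 35/2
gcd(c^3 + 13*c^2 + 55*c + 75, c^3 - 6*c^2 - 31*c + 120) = c + 5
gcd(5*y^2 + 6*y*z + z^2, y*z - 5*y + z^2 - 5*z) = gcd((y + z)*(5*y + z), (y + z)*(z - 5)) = y + z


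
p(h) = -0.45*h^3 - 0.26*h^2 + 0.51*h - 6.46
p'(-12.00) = -187.65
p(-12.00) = 727.58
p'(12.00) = -200.13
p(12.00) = -815.38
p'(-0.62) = 0.31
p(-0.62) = -6.77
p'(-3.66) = -15.67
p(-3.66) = 10.25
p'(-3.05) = -10.46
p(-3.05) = 2.33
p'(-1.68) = -2.43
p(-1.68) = -5.92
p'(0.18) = 0.37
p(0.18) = -6.38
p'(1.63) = -3.92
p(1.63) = -8.27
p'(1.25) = -2.25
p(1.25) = -7.11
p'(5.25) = -39.43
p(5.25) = -76.07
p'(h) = -1.35*h^2 - 0.52*h + 0.51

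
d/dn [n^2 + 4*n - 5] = 2*n + 4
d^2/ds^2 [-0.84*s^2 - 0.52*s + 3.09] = -1.68000000000000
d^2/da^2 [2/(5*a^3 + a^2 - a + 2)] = 4*(-(15*a + 1)*(5*a^3 + a^2 - a + 2) + (15*a^2 + 2*a - 1)^2)/(5*a^3 + a^2 - a + 2)^3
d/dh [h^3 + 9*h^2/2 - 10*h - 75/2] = 3*h^2 + 9*h - 10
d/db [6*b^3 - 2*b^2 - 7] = 2*b*(9*b - 2)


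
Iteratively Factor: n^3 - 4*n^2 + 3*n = (n)*(n^2 - 4*n + 3) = n*(n - 3)*(n - 1)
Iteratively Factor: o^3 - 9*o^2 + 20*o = (o)*(o^2 - 9*o + 20) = o*(o - 4)*(o - 5)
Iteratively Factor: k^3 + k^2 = (k)*(k^2 + k) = k^2*(k + 1)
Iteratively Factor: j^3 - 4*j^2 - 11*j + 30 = (j - 5)*(j^2 + j - 6) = (j - 5)*(j - 2)*(j + 3)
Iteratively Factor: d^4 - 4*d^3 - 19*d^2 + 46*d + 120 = (d + 2)*(d^3 - 6*d^2 - 7*d + 60) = (d + 2)*(d + 3)*(d^2 - 9*d + 20) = (d - 4)*(d + 2)*(d + 3)*(d - 5)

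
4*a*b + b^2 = b*(4*a + b)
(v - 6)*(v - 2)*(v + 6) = v^3 - 2*v^2 - 36*v + 72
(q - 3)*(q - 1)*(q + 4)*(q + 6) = q^4 + 6*q^3 - 13*q^2 - 66*q + 72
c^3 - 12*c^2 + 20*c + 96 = (c - 8)*(c - 6)*(c + 2)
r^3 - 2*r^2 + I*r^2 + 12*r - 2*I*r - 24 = (r - 2)*(r - 3*I)*(r + 4*I)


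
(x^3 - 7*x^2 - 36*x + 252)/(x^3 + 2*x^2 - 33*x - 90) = (x^2 - x - 42)/(x^2 + 8*x + 15)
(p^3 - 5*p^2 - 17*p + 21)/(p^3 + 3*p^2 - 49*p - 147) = (p - 1)/(p + 7)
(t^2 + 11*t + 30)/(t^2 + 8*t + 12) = (t + 5)/(t + 2)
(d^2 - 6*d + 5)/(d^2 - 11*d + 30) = (d - 1)/(d - 6)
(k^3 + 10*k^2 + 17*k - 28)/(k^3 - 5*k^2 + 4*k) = (k^2 + 11*k + 28)/(k*(k - 4))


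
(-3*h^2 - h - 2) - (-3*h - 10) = -3*h^2 + 2*h + 8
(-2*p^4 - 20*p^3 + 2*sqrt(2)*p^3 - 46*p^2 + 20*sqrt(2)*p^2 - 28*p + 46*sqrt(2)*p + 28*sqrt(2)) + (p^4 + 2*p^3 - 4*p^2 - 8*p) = -p^4 - 18*p^3 + 2*sqrt(2)*p^3 - 50*p^2 + 20*sqrt(2)*p^2 - 36*p + 46*sqrt(2)*p + 28*sqrt(2)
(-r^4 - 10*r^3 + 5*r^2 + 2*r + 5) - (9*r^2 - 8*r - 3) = -r^4 - 10*r^3 - 4*r^2 + 10*r + 8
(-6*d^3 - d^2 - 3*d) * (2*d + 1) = -12*d^4 - 8*d^3 - 7*d^2 - 3*d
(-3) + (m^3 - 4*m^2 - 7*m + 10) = m^3 - 4*m^2 - 7*m + 7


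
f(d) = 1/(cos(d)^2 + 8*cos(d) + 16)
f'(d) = (2*sin(d)*cos(d) + 8*sin(d))/(cos(d)^2 + 8*cos(d) + 16)^2 = 2*sin(d)/(cos(d) + 4)^3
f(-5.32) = 0.05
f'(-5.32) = 0.02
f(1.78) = 0.07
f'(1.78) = 0.04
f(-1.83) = 0.07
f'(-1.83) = -0.04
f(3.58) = 0.10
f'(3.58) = -0.03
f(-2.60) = 0.10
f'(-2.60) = -0.03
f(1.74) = 0.07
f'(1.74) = 0.04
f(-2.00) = 0.08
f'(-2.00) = -0.04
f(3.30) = 0.11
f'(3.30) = -0.01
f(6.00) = 0.04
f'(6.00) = 0.00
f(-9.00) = 0.10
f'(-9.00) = -0.03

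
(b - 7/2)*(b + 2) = b^2 - 3*b/2 - 7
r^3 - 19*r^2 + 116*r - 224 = (r - 8)*(r - 7)*(r - 4)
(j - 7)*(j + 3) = j^2 - 4*j - 21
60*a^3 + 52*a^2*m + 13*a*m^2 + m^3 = (2*a + m)*(5*a + m)*(6*a + m)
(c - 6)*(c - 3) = c^2 - 9*c + 18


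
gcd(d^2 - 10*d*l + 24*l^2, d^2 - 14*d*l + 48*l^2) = d - 6*l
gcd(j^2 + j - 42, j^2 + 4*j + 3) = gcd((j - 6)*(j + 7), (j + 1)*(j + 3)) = 1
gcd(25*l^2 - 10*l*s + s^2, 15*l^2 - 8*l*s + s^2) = -5*l + s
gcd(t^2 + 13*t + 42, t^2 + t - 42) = t + 7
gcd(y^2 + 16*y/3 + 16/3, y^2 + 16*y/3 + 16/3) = y^2 + 16*y/3 + 16/3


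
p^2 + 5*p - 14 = (p - 2)*(p + 7)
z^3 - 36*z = z*(z - 6)*(z + 6)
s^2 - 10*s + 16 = (s - 8)*(s - 2)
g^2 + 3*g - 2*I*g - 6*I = (g + 3)*(g - 2*I)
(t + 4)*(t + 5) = t^2 + 9*t + 20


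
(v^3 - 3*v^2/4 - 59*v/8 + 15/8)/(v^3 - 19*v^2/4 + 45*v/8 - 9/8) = (2*v + 5)/(2*v - 3)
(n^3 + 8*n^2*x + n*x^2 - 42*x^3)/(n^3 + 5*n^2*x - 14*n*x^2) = (n + 3*x)/n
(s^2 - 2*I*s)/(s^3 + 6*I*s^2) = (s - 2*I)/(s*(s + 6*I))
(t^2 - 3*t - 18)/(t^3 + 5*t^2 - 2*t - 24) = (t - 6)/(t^2 + 2*t - 8)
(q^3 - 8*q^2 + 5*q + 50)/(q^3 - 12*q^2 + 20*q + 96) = (q^2 - 10*q + 25)/(q^2 - 14*q + 48)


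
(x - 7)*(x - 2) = x^2 - 9*x + 14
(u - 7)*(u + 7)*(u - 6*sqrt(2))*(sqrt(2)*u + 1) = sqrt(2)*u^4 - 11*u^3 - 55*sqrt(2)*u^2 + 539*u + 294*sqrt(2)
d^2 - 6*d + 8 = (d - 4)*(d - 2)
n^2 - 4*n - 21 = (n - 7)*(n + 3)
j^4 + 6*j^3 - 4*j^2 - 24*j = j*(j - 2)*(j + 2)*(j + 6)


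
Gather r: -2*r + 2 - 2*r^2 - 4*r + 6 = -2*r^2 - 6*r + 8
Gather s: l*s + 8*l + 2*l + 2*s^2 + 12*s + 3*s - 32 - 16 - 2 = 10*l + 2*s^2 + s*(l + 15) - 50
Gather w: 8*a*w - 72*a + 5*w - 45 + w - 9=-72*a + w*(8*a + 6) - 54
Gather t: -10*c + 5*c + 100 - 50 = 50 - 5*c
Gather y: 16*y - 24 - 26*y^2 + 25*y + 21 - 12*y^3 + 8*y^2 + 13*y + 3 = -12*y^3 - 18*y^2 + 54*y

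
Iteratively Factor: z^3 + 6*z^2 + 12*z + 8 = (z + 2)*(z^2 + 4*z + 4) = (z + 2)^2*(z + 2)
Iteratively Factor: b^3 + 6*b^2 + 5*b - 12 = (b + 3)*(b^2 + 3*b - 4) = (b + 3)*(b + 4)*(b - 1)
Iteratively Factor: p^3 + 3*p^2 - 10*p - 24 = (p - 3)*(p^2 + 6*p + 8) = (p - 3)*(p + 2)*(p + 4)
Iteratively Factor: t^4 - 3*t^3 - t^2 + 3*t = (t - 1)*(t^3 - 2*t^2 - 3*t) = t*(t - 1)*(t^2 - 2*t - 3) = t*(t - 3)*(t - 1)*(t + 1)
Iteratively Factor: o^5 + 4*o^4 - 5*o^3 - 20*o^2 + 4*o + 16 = (o - 1)*(o^4 + 5*o^3 - 20*o - 16) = (o - 1)*(o + 2)*(o^3 + 3*o^2 - 6*o - 8) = (o - 1)*(o + 1)*(o + 2)*(o^2 + 2*o - 8) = (o - 1)*(o + 1)*(o + 2)*(o + 4)*(o - 2)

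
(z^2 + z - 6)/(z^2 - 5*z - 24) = (z - 2)/(z - 8)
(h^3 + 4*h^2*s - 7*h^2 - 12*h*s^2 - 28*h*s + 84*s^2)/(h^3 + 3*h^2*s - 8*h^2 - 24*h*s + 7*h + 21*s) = (h^2 + 4*h*s - 12*s^2)/(h^2 + 3*h*s - h - 3*s)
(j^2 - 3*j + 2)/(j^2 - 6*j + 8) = (j - 1)/(j - 4)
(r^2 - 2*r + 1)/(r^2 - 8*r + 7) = (r - 1)/(r - 7)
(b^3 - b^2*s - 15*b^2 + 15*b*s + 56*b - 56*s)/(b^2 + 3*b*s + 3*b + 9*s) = (b^3 - b^2*s - 15*b^2 + 15*b*s + 56*b - 56*s)/(b^2 + 3*b*s + 3*b + 9*s)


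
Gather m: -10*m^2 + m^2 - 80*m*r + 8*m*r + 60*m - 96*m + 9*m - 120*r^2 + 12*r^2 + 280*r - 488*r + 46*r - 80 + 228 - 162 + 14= -9*m^2 + m*(-72*r - 27) - 108*r^2 - 162*r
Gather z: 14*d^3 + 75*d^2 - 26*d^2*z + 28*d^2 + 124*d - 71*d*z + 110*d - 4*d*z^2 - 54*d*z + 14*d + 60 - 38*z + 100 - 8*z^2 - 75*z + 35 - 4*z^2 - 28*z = 14*d^3 + 103*d^2 + 248*d + z^2*(-4*d - 12) + z*(-26*d^2 - 125*d - 141) + 195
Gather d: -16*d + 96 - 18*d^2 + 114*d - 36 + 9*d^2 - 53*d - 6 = -9*d^2 + 45*d + 54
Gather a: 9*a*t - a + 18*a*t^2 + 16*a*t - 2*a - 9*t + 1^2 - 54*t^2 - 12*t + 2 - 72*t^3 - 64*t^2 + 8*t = a*(18*t^2 + 25*t - 3) - 72*t^3 - 118*t^2 - 13*t + 3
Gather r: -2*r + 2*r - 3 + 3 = 0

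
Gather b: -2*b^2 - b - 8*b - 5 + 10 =-2*b^2 - 9*b + 5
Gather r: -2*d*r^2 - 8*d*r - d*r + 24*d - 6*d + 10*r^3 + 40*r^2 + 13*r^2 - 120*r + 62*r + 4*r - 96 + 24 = 18*d + 10*r^3 + r^2*(53 - 2*d) + r*(-9*d - 54) - 72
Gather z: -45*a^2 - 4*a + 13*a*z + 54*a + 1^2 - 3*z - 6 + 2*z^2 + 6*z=-45*a^2 + 50*a + 2*z^2 + z*(13*a + 3) - 5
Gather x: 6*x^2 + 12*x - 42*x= 6*x^2 - 30*x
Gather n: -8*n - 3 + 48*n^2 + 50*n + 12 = 48*n^2 + 42*n + 9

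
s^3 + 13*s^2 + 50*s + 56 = (s + 2)*(s + 4)*(s + 7)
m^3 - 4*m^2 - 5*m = m*(m - 5)*(m + 1)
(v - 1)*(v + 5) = v^2 + 4*v - 5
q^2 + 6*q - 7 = (q - 1)*(q + 7)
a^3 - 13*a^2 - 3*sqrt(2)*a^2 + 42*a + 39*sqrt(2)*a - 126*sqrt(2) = (a - 7)*(a - 6)*(a - 3*sqrt(2))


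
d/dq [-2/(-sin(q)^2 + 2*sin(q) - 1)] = -4*cos(q)/(sin(q) - 1)^3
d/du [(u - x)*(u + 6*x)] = 2*u + 5*x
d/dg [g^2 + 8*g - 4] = 2*g + 8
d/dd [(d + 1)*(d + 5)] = 2*d + 6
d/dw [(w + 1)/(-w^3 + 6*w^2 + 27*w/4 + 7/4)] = 16*(w^2 - 2*w - 5)/(8*w^5 - 100*w^4 + 230*w^3 + 505*w^2 + 280*w + 49)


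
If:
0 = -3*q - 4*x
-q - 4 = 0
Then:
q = -4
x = 3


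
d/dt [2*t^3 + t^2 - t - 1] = 6*t^2 + 2*t - 1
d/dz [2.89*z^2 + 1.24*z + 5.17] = 5.78*z + 1.24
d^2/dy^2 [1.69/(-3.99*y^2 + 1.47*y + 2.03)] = (-53.809938*y^2 + 19.824714*y + 1.69*(7.98*y - 1.47)*(15.96*y - 2.94) + 27.376986)/(-3.99*y^2 + 1.47*y + 2.03)^3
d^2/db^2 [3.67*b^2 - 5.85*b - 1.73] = 7.34000000000000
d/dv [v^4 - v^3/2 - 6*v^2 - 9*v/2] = 4*v^3 - 3*v^2/2 - 12*v - 9/2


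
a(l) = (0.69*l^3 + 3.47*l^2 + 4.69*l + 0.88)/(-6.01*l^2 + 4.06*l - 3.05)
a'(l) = (12.02*l - 4.06)*(0.69*l^3 + 3.47*l^2 + 4.69*l + 0.88)/(-6.01*l^2 + 4.06*l - 3.05)^2 + (2.07*l^2 + 6.94*l + 4.69)/(-6.01*l^2 + 4.06*l - 3.05) = (-4.1469*l^4 + 5.60279999999999*l^3 + 35.9616*l^2 - 10.5894*l - 17.8773)/(36.1201*l^4 - 48.8012*l^3 + 53.1446*l^2 - 24.766*l + 9.3025)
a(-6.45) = 0.25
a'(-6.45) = -0.09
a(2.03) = -1.56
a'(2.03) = 0.22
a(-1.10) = 0.07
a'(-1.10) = 0.11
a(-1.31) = 0.05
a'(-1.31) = 0.09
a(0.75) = -1.96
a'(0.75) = -0.40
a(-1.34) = 0.04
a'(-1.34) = 0.09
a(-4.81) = 0.11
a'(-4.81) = -0.08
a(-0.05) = -0.20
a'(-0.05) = -1.62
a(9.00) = -1.82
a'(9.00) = -0.10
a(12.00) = -2.13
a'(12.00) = -0.11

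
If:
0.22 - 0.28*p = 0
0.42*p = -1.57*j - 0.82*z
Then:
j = -0.522292993630573*z - 0.210191082802548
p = 0.79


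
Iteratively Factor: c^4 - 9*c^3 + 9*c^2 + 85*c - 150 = (c + 3)*(c^3 - 12*c^2 + 45*c - 50) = (c - 2)*(c + 3)*(c^2 - 10*c + 25) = (c - 5)*(c - 2)*(c + 3)*(c - 5)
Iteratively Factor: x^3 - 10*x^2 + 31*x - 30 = (x - 5)*(x^2 - 5*x + 6) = (x - 5)*(x - 3)*(x - 2)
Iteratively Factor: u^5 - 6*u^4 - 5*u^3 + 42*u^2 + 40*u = (u + 2)*(u^4 - 8*u^3 + 11*u^2 + 20*u) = (u - 4)*(u + 2)*(u^3 - 4*u^2 - 5*u) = u*(u - 4)*(u + 2)*(u^2 - 4*u - 5) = u*(u - 5)*(u - 4)*(u + 2)*(u + 1)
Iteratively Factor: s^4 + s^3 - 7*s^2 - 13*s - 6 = (s + 1)*(s^3 - 7*s - 6) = (s + 1)^2*(s^2 - s - 6) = (s + 1)^2*(s + 2)*(s - 3)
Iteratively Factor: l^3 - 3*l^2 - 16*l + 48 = (l + 4)*(l^2 - 7*l + 12) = (l - 3)*(l + 4)*(l - 4)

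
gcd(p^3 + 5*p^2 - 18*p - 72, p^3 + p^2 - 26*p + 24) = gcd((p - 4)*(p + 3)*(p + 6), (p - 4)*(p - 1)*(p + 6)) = p^2 + 2*p - 24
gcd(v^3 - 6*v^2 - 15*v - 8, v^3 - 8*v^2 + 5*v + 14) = v + 1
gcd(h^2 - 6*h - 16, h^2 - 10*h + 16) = h - 8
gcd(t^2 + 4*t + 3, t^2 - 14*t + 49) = 1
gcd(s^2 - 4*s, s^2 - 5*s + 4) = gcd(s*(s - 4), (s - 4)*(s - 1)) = s - 4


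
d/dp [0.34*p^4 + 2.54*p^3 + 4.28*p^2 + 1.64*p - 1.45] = 1.36*p^3 + 7.62*p^2 + 8.56*p + 1.64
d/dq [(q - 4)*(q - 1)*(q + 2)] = 3*q^2 - 6*q - 6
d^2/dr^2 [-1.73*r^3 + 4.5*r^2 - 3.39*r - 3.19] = 9.0 - 10.38*r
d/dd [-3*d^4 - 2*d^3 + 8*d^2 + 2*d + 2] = -12*d^3 - 6*d^2 + 16*d + 2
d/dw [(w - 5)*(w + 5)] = 2*w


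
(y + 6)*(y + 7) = y^2 + 13*y + 42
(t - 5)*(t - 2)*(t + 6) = t^3 - t^2 - 32*t + 60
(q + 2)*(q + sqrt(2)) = q^2 + sqrt(2)*q + 2*q + 2*sqrt(2)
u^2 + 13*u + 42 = (u + 6)*(u + 7)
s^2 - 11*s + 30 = (s - 6)*(s - 5)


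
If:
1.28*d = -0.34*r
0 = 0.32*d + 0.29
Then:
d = -0.91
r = 3.41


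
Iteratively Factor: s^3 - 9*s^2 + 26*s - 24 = (s - 3)*(s^2 - 6*s + 8) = (s - 3)*(s - 2)*(s - 4)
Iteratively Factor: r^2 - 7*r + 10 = (r - 5)*(r - 2)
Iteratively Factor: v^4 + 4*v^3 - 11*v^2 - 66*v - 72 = (v + 2)*(v^3 + 2*v^2 - 15*v - 36) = (v + 2)*(v + 3)*(v^2 - v - 12) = (v - 4)*(v + 2)*(v + 3)*(v + 3)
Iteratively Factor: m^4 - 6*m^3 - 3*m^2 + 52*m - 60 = (m - 2)*(m^3 - 4*m^2 - 11*m + 30) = (m - 5)*(m - 2)*(m^2 + m - 6) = (m - 5)*(m - 2)*(m + 3)*(m - 2)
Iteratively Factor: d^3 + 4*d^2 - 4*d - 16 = (d - 2)*(d^2 + 6*d + 8) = (d - 2)*(d + 2)*(d + 4)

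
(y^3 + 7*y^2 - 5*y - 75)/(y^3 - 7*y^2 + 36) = (y^2 + 10*y + 25)/(y^2 - 4*y - 12)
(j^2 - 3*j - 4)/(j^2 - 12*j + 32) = (j + 1)/(j - 8)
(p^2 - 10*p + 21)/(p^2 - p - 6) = (p - 7)/(p + 2)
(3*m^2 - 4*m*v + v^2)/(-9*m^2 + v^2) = (-m + v)/(3*m + v)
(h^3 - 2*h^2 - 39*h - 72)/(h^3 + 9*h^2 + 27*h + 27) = (h - 8)/(h + 3)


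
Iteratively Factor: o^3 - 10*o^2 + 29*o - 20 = (o - 4)*(o^2 - 6*o + 5) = (o - 4)*(o - 1)*(o - 5)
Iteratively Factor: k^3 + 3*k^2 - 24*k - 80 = (k - 5)*(k^2 + 8*k + 16) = (k - 5)*(k + 4)*(k + 4)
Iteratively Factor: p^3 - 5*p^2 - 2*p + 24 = (p - 4)*(p^2 - p - 6) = (p - 4)*(p - 3)*(p + 2)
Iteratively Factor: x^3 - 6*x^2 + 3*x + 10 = (x - 2)*(x^2 - 4*x - 5) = (x - 2)*(x + 1)*(x - 5)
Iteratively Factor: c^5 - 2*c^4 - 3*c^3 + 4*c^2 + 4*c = (c - 2)*(c^4 - 3*c^2 - 2*c) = (c - 2)*(c + 1)*(c^3 - c^2 - 2*c) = (c - 2)*(c + 1)^2*(c^2 - 2*c) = c*(c - 2)*(c + 1)^2*(c - 2)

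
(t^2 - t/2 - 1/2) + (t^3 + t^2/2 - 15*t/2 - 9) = t^3 + 3*t^2/2 - 8*t - 19/2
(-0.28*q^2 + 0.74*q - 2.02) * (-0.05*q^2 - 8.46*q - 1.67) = 0.014*q^4 + 2.3318*q^3 - 5.6918*q^2 + 15.8534*q + 3.3734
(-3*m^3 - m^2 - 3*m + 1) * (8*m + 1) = -24*m^4 - 11*m^3 - 25*m^2 + 5*m + 1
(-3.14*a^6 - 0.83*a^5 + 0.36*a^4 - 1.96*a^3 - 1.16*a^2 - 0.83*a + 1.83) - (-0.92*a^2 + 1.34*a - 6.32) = -3.14*a^6 - 0.83*a^5 + 0.36*a^4 - 1.96*a^3 - 0.24*a^2 - 2.17*a + 8.15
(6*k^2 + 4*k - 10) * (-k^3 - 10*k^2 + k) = -6*k^5 - 64*k^4 - 24*k^3 + 104*k^2 - 10*k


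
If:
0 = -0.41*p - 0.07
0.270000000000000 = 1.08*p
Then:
No Solution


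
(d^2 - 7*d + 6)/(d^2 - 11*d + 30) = (d - 1)/(d - 5)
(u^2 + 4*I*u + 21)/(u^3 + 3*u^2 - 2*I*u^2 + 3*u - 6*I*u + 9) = (u + 7*I)/(u^2 + u*(3 + I) + 3*I)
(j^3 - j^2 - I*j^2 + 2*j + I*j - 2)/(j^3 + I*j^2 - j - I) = (j - 2*I)/(j + 1)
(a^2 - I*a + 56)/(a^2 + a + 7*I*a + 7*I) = (a - 8*I)/(a + 1)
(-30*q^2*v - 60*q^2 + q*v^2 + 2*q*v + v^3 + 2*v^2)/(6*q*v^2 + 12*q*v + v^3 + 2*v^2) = (-5*q + v)/v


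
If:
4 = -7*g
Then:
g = -4/7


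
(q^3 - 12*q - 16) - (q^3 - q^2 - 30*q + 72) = q^2 + 18*q - 88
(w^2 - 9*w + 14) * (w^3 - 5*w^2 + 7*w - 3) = w^5 - 14*w^4 + 66*w^3 - 136*w^2 + 125*w - 42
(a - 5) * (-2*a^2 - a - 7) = -2*a^3 + 9*a^2 - 2*a + 35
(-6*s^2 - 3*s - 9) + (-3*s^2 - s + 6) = -9*s^2 - 4*s - 3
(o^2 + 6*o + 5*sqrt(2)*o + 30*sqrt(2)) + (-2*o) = o^2 + 4*o + 5*sqrt(2)*o + 30*sqrt(2)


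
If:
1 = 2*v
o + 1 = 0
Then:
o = -1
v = 1/2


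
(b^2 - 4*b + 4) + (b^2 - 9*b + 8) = 2*b^2 - 13*b + 12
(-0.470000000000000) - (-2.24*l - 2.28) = 2.24*l + 1.81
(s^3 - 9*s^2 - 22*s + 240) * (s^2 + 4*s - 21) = s^5 - 5*s^4 - 79*s^3 + 341*s^2 + 1422*s - 5040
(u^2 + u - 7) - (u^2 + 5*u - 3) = -4*u - 4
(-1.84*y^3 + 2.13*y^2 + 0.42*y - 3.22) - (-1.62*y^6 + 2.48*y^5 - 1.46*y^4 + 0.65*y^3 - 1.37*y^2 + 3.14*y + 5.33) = 1.62*y^6 - 2.48*y^5 + 1.46*y^4 - 2.49*y^3 + 3.5*y^2 - 2.72*y - 8.55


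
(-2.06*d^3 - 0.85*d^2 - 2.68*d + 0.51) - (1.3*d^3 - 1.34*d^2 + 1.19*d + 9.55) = -3.36*d^3 + 0.49*d^2 - 3.87*d - 9.04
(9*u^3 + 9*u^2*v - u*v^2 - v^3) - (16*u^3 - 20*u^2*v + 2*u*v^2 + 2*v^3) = -7*u^3 + 29*u^2*v - 3*u*v^2 - 3*v^3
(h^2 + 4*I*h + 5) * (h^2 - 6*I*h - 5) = h^4 - 2*I*h^3 + 24*h^2 - 50*I*h - 25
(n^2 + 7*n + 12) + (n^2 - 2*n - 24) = 2*n^2 + 5*n - 12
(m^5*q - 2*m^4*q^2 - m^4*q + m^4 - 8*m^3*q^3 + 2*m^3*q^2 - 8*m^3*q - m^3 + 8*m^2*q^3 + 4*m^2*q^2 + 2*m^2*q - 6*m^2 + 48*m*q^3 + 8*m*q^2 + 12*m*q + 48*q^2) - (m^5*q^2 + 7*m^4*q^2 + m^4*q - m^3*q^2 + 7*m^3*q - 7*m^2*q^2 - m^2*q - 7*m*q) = -m^5*q^2 + m^5*q - 9*m^4*q^2 - 2*m^4*q + m^4 - 8*m^3*q^3 + 3*m^3*q^2 - 15*m^3*q - m^3 + 8*m^2*q^3 + 11*m^2*q^2 + 3*m^2*q - 6*m^2 + 48*m*q^3 + 8*m*q^2 + 19*m*q + 48*q^2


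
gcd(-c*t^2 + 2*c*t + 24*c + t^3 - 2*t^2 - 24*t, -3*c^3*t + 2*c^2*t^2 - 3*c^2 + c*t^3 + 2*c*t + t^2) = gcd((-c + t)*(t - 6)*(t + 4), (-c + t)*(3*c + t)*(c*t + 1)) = -c + t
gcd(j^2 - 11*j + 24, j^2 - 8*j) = j - 8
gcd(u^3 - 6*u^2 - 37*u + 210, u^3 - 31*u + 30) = u^2 + u - 30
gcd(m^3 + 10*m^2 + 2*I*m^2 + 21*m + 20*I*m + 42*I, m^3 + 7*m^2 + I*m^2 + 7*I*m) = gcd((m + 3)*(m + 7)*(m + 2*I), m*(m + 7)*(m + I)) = m + 7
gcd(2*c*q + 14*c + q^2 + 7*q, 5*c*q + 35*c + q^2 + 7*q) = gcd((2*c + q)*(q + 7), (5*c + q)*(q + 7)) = q + 7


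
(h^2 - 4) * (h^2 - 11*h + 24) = h^4 - 11*h^3 + 20*h^2 + 44*h - 96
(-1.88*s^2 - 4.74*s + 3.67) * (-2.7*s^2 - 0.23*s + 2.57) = 5.076*s^4 + 13.2304*s^3 - 13.6504*s^2 - 13.0259*s + 9.4319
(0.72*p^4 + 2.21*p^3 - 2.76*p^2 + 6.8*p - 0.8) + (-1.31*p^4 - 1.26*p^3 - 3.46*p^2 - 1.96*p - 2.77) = -0.59*p^4 + 0.95*p^3 - 6.22*p^2 + 4.84*p - 3.57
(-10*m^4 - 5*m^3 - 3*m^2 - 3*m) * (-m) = 10*m^5 + 5*m^4 + 3*m^3 + 3*m^2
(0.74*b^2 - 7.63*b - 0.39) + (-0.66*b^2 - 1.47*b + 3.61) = 0.08*b^2 - 9.1*b + 3.22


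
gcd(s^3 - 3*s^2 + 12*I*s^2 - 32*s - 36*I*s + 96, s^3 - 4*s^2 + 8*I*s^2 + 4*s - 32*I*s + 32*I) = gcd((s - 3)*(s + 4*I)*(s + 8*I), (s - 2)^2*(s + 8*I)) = s + 8*I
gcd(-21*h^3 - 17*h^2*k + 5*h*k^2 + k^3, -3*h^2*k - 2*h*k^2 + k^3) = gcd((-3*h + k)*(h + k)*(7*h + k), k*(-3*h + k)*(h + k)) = 3*h^2 + 2*h*k - k^2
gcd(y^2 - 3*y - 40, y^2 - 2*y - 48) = y - 8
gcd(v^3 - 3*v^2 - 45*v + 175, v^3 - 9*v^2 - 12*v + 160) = v - 5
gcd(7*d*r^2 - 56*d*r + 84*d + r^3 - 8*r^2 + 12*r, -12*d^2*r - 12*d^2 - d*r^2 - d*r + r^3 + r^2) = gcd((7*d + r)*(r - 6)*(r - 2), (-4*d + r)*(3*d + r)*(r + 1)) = 1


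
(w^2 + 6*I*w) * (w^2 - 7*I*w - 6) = w^4 - I*w^3 + 36*w^2 - 36*I*w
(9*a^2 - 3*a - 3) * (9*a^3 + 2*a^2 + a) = 81*a^5 - 9*a^4 - 24*a^3 - 9*a^2 - 3*a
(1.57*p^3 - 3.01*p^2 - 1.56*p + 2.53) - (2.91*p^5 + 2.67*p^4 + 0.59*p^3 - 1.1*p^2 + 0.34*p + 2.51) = -2.91*p^5 - 2.67*p^4 + 0.98*p^3 - 1.91*p^2 - 1.9*p + 0.02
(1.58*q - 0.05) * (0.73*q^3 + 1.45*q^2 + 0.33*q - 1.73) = 1.1534*q^4 + 2.2545*q^3 + 0.4489*q^2 - 2.7499*q + 0.0865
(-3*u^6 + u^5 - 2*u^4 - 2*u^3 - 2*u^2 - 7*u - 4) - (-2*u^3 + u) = -3*u^6 + u^5 - 2*u^4 - 2*u^2 - 8*u - 4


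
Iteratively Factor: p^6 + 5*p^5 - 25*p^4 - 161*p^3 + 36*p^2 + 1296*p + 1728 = (p - 4)*(p^5 + 9*p^4 + 11*p^3 - 117*p^2 - 432*p - 432) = (p - 4)*(p + 3)*(p^4 + 6*p^3 - 7*p^2 - 96*p - 144) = (p - 4)*(p + 3)^2*(p^3 + 3*p^2 - 16*p - 48) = (p - 4)*(p + 3)^2*(p + 4)*(p^2 - p - 12) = (p - 4)*(p + 3)^3*(p + 4)*(p - 4)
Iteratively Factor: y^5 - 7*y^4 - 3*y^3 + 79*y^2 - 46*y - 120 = (y - 2)*(y^4 - 5*y^3 - 13*y^2 + 53*y + 60) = (y - 2)*(y + 1)*(y^3 - 6*y^2 - 7*y + 60) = (y - 5)*(y - 2)*(y + 1)*(y^2 - y - 12) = (y - 5)*(y - 4)*(y - 2)*(y + 1)*(y + 3)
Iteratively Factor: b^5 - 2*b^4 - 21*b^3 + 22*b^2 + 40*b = (b - 5)*(b^4 + 3*b^3 - 6*b^2 - 8*b) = b*(b - 5)*(b^3 + 3*b^2 - 6*b - 8) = b*(b - 5)*(b + 4)*(b^2 - b - 2) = b*(b - 5)*(b - 2)*(b + 4)*(b + 1)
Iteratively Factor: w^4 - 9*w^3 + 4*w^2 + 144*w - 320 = (w - 5)*(w^3 - 4*w^2 - 16*w + 64) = (w - 5)*(w - 4)*(w^2 - 16) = (w - 5)*(w - 4)^2*(w + 4)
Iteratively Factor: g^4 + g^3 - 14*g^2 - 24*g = (g + 3)*(g^3 - 2*g^2 - 8*g) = g*(g + 3)*(g^2 - 2*g - 8) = g*(g + 2)*(g + 3)*(g - 4)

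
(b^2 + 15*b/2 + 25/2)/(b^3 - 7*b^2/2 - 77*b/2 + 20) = (2*b + 5)/(2*b^2 - 17*b + 8)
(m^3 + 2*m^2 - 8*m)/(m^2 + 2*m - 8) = m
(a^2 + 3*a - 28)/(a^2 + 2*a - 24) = (a + 7)/(a + 6)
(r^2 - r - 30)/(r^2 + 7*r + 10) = (r - 6)/(r + 2)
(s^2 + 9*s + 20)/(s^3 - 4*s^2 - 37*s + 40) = (s + 4)/(s^2 - 9*s + 8)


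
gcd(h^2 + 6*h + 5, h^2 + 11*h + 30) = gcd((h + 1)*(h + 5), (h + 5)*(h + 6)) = h + 5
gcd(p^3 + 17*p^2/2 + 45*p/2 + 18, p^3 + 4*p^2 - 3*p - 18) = p + 3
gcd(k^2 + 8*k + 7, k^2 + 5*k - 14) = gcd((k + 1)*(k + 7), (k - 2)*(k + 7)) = k + 7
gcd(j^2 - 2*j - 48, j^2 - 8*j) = j - 8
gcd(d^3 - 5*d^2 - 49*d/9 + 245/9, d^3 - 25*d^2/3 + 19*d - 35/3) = d^2 - 22*d/3 + 35/3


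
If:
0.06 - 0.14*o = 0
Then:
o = 0.43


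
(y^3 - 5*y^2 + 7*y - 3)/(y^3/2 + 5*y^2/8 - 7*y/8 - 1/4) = 8*(y^2 - 4*y + 3)/(4*y^2 + 9*y + 2)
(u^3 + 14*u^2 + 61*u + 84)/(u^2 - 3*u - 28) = (u^2 + 10*u + 21)/(u - 7)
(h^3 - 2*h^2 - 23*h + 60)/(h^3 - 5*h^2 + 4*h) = (h^2 + 2*h - 15)/(h*(h - 1))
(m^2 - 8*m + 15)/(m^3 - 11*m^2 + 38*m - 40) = (m - 3)/(m^2 - 6*m + 8)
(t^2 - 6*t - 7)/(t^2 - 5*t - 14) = (t + 1)/(t + 2)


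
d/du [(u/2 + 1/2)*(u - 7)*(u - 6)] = 3*u^2/2 - 12*u + 29/2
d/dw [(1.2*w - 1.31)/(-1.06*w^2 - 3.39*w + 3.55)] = (1.272*w^2 - 2.7772*w - 0.1809)/(1.1236*w^4 + 7.1868*w^3 + 3.9661*w^2 - 24.069*w + 12.6025)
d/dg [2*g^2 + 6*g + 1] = 4*g + 6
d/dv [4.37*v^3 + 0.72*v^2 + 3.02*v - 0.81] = 13.11*v^2 + 1.44*v + 3.02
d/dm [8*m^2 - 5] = 16*m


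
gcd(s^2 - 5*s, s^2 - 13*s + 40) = s - 5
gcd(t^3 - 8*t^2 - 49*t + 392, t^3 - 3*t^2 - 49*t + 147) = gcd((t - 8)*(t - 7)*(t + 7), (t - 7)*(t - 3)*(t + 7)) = t^2 - 49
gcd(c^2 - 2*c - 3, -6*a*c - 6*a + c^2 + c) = c + 1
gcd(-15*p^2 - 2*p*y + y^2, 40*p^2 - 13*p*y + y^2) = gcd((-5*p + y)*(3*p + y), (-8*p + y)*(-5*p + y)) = -5*p + y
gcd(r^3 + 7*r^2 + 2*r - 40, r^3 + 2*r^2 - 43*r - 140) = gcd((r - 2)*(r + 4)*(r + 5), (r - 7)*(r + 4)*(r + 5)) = r^2 + 9*r + 20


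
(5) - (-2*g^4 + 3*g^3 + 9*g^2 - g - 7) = 2*g^4 - 3*g^3 - 9*g^2 + g + 12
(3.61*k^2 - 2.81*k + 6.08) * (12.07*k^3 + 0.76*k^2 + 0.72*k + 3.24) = 43.5727*k^5 - 31.1731*k^4 + 73.8492*k^3 + 14.294*k^2 - 4.7268*k + 19.6992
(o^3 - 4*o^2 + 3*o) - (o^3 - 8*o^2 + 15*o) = 4*o^2 - 12*o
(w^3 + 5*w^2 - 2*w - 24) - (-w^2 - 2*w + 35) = w^3 + 6*w^2 - 59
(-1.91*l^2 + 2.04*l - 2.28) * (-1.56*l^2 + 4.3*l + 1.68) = 2.9796*l^4 - 11.3954*l^3 + 9.12*l^2 - 6.3768*l - 3.8304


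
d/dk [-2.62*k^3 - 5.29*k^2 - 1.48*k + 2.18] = -7.86*k^2 - 10.58*k - 1.48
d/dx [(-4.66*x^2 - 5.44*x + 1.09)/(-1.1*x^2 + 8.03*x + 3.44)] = (-43.4038*x^2 - 29.6628*x - 27.4663)/(1.21*x^4 - 17.666*x^3 + 56.9129*x^2 + 55.2464*x + 11.8336)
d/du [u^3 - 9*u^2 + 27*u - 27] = 3*u^2 - 18*u + 27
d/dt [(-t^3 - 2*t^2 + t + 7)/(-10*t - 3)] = (20*t^3 + 29*t^2 + 12*t + 67)/(100*t^2 + 60*t + 9)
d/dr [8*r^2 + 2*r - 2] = 16*r + 2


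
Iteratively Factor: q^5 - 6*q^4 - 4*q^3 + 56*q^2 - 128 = (q - 2)*(q^4 - 4*q^3 - 12*q^2 + 32*q + 64) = (q - 4)*(q - 2)*(q^3 - 12*q - 16) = (q - 4)^2*(q - 2)*(q^2 + 4*q + 4) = (q - 4)^2*(q - 2)*(q + 2)*(q + 2)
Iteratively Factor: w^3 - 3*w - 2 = (w + 1)*(w^2 - w - 2) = (w + 1)^2*(w - 2)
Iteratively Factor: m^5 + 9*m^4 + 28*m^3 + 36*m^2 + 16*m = (m)*(m^4 + 9*m^3 + 28*m^2 + 36*m + 16) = m*(m + 2)*(m^3 + 7*m^2 + 14*m + 8) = m*(m + 2)^2*(m^2 + 5*m + 4) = m*(m + 1)*(m + 2)^2*(m + 4)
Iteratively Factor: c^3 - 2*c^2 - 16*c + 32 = (c - 2)*(c^2 - 16) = (c - 4)*(c - 2)*(c + 4)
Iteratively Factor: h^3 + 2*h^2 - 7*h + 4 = (h - 1)*(h^2 + 3*h - 4) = (h - 1)*(h + 4)*(h - 1)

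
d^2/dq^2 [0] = 0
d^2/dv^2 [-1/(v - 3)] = -2/(v - 3)^3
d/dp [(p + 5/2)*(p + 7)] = 2*p + 19/2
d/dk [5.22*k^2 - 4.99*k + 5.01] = 10.44*k - 4.99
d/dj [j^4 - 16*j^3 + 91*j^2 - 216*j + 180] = 4*j^3 - 48*j^2 + 182*j - 216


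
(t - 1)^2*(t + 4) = t^3 + 2*t^2 - 7*t + 4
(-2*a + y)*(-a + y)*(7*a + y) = 14*a^3 - 19*a^2*y + 4*a*y^2 + y^3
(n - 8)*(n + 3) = n^2 - 5*n - 24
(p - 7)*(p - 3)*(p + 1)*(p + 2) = p^4 - 7*p^3 - 7*p^2 + 43*p + 42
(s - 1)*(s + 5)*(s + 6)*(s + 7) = s^4 + 17*s^3 + 89*s^2 + 103*s - 210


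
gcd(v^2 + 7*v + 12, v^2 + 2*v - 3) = v + 3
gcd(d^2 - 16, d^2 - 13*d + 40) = 1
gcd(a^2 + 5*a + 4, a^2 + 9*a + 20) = a + 4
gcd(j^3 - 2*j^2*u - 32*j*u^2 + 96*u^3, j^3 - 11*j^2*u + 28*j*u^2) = -j + 4*u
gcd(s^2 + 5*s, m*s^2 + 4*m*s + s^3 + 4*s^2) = s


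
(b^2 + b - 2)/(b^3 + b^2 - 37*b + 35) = (b + 2)/(b^2 + 2*b - 35)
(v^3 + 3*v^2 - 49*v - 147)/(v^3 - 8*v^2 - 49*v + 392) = (v + 3)/(v - 8)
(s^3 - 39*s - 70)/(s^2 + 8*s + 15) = (s^2 - 5*s - 14)/(s + 3)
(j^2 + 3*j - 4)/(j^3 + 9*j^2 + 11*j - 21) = (j + 4)/(j^2 + 10*j + 21)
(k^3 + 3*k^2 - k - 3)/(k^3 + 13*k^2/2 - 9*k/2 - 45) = 2*(k^2 - 1)/(2*k^2 + 7*k - 30)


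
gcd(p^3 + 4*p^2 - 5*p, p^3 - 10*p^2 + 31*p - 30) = 1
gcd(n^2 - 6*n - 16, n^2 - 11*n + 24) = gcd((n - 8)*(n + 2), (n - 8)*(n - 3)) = n - 8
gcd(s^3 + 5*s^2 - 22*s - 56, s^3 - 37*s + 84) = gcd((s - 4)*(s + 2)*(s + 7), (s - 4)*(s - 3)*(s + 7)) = s^2 + 3*s - 28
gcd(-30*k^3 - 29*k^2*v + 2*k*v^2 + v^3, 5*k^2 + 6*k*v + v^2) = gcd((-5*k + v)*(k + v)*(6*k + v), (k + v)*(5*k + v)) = k + v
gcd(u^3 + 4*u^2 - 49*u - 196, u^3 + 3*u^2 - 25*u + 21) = u + 7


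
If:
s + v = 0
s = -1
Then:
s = -1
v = 1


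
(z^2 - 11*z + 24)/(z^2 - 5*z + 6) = (z - 8)/(z - 2)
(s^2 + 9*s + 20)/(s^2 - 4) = (s^2 + 9*s + 20)/(s^2 - 4)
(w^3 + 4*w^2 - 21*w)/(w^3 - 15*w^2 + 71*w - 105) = w*(w + 7)/(w^2 - 12*w + 35)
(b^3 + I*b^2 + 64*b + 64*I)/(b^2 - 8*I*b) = b + 9*I - 8/b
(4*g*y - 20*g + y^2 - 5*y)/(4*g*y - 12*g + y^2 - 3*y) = (y - 5)/(y - 3)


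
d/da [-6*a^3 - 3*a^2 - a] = -18*a^2 - 6*a - 1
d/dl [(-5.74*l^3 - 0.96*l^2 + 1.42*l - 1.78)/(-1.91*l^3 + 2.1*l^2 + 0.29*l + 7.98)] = (-7.105427357601e-15*l^5 - 13.8876*l^4 + 2.0952*l^3 - 150.8754*l^2 - 7.8456*l + 11.8478)/(3.6481*l^6 - 8.022*l^5 + 3.3022*l^4 - 29.2656*l^3 + 33.6001*l^2 + 4.6284*l + 63.6804)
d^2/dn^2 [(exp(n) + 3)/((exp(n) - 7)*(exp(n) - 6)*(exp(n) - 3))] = (4*exp(6*n) - 21*exp(5*n) - 596*exp(4*n) + 6492*exp(3*n) - 20358*exp(2*n) + 5697*exp(n) + 46494)*exp(n)/(exp(9*n) - 48*exp(8*n) + 1011*exp(7*n) - 12250*exp(6*n) + 93987*exp(5*n) - 472932*exp(4*n) + 1558845*exp(3*n) - 3242106*exp(2*n) + 3857868*exp(n) - 2000376)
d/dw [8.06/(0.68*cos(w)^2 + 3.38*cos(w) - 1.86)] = (10.9616*cos(w) + 27.2428)*sin(w)/(0.68*cos(w)^2 + 3.38*cos(w) - 1.86)^2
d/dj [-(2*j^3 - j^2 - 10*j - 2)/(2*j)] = -2*j + 1/2 - 1/j^2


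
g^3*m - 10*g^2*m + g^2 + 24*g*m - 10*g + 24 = (g - 6)*(g - 4)*(g*m + 1)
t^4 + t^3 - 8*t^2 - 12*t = t*(t - 3)*(t + 2)^2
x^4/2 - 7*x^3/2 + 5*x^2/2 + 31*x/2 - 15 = (x/2 + 1)*(x - 5)*(x - 3)*(x - 1)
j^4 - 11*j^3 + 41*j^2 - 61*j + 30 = (j - 5)*(j - 3)*(j - 2)*(j - 1)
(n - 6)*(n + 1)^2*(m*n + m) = m*n^4 - 3*m*n^3 - 15*m*n^2 - 17*m*n - 6*m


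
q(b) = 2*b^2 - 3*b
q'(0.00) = -3.00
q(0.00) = 0.00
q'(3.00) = 9.00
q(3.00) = 9.00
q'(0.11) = -2.56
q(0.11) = -0.31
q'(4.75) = 16.00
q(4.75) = 30.88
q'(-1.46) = -8.84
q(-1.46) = 8.64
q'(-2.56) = -13.24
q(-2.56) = 20.79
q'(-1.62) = -9.48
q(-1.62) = 10.11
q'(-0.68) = -5.72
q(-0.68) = 2.96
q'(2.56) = 7.24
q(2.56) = 5.43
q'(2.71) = 7.84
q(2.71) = 6.56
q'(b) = 4*b - 3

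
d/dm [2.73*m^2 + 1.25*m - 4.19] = 5.46*m + 1.25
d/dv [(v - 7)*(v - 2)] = 2*v - 9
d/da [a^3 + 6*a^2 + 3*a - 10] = 3*a^2 + 12*a + 3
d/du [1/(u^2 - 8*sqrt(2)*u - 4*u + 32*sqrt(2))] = 2*(-u + 2 + 4*sqrt(2))/(u^2 - 8*sqrt(2)*u - 4*u + 32*sqrt(2))^2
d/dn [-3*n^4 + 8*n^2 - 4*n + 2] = -12*n^3 + 16*n - 4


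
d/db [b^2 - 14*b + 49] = 2*b - 14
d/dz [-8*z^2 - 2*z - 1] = -16*z - 2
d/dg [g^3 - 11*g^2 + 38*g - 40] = 3*g^2 - 22*g + 38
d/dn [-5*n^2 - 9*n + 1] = -10*n - 9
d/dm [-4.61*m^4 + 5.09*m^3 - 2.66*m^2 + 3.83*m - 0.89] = -18.44*m^3 + 15.27*m^2 - 5.32*m + 3.83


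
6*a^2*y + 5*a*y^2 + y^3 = y*(2*a + y)*(3*a + y)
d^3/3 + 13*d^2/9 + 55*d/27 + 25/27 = (d/3 + 1/3)*(d + 5/3)^2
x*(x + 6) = x^2 + 6*x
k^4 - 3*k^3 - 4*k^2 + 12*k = k*(k - 3)*(k - 2)*(k + 2)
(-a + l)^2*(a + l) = a^3 - a^2*l - a*l^2 + l^3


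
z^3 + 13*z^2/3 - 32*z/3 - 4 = (z - 2)*(z + 1/3)*(z + 6)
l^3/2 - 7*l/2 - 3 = (l/2 + 1)*(l - 3)*(l + 1)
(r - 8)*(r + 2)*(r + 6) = r^3 - 52*r - 96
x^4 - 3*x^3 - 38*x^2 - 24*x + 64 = (x - 8)*(x - 1)*(x + 2)*(x + 4)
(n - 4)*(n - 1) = n^2 - 5*n + 4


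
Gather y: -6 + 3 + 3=0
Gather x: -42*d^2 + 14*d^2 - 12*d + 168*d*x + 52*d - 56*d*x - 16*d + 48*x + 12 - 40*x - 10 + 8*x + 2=-28*d^2 + 24*d + x*(112*d + 16) + 4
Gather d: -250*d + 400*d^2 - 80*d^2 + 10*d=320*d^2 - 240*d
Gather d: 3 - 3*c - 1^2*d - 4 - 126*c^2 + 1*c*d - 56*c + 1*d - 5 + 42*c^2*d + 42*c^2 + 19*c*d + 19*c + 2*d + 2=-84*c^2 - 40*c + d*(42*c^2 + 20*c + 2) - 4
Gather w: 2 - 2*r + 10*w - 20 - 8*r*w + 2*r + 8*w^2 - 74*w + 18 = 8*w^2 + w*(-8*r - 64)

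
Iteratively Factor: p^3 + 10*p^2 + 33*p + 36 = (p + 3)*(p^2 + 7*p + 12) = (p + 3)^2*(p + 4)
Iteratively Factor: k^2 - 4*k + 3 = (k - 3)*(k - 1)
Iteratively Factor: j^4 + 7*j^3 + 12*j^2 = (j + 4)*(j^3 + 3*j^2) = (j + 3)*(j + 4)*(j^2) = j*(j + 3)*(j + 4)*(j)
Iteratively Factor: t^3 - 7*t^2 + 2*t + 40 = (t + 2)*(t^2 - 9*t + 20) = (t - 5)*(t + 2)*(t - 4)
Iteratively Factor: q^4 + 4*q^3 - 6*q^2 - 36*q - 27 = (q + 3)*(q^3 + q^2 - 9*q - 9) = (q + 1)*(q + 3)*(q^2 - 9) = (q - 3)*(q + 1)*(q + 3)*(q + 3)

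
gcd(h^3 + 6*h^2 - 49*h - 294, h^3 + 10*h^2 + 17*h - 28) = h + 7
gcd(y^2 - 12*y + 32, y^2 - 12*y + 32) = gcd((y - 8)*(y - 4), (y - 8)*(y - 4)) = y^2 - 12*y + 32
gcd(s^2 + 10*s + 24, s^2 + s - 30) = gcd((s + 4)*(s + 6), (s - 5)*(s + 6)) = s + 6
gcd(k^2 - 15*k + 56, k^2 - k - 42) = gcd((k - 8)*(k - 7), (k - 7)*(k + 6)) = k - 7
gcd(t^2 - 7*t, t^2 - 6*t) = t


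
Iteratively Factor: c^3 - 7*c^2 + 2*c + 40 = (c - 5)*(c^2 - 2*c - 8) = (c - 5)*(c - 4)*(c + 2)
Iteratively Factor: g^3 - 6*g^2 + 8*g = (g - 2)*(g^2 - 4*g) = g*(g - 2)*(g - 4)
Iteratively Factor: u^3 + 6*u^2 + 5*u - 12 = (u + 3)*(u^2 + 3*u - 4) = (u + 3)*(u + 4)*(u - 1)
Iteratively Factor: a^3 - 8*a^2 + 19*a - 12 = (a - 4)*(a^2 - 4*a + 3) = (a - 4)*(a - 1)*(a - 3)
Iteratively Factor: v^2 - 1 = (v - 1)*(v + 1)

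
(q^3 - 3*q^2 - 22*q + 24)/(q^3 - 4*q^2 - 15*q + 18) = (q + 4)/(q + 3)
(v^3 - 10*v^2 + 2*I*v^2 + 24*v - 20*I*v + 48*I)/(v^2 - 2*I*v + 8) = (v^2 - 10*v + 24)/(v - 4*I)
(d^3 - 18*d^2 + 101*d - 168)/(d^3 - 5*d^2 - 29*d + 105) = (d - 8)/(d + 5)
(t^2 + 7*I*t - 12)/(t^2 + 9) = (t + 4*I)/(t - 3*I)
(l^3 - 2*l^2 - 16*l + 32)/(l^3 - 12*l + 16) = (l - 4)/(l - 2)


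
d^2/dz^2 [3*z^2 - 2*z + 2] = 6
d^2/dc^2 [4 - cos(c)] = cos(c)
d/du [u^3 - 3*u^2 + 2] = 3*u*(u - 2)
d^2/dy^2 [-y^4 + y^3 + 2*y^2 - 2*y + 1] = -12*y^2 + 6*y + 4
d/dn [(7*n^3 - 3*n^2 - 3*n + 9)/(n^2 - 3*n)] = (7*n^4 - 42*n^3 + 12*n^2 - 18*n + 27)/(n^2*(n^2 - 6*n + 9))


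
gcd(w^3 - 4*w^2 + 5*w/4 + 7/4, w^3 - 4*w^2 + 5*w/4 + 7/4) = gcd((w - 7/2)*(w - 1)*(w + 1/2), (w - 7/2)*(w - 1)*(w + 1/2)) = w^3 - 4*w^2 + 5*w/4 + 7/4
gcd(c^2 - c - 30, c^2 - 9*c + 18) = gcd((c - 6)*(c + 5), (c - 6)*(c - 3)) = c - 6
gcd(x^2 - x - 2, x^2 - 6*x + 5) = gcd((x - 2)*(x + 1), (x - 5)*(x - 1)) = 1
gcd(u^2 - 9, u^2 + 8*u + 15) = u + 3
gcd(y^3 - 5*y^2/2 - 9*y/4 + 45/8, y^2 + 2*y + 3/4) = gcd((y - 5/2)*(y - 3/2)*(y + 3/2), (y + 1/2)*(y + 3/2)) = y + 3/2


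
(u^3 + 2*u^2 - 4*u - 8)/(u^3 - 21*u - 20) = (-u^3 - 2*u^2 + 4*u + 8)/(-u^3 + 21*u + 20)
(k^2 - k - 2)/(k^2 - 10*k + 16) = (k + 1)/(k - 8)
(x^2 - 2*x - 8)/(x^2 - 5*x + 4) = (x + 2)/(x - 1)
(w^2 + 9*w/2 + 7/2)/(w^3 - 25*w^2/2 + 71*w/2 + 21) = (2*w^2 + 9*w + 7)/(2*w^3 - 25*w^2 + 71*w + 42)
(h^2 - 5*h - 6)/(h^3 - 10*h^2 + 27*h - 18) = (h + 1)/(h^2 - 4*h + 3)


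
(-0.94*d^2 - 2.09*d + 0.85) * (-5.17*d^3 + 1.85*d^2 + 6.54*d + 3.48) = 4.8598*d^5 + 9.0663*d^4 - 14.4086*d^3 - 15.3673*d^2 - 1.7142*d + 2.958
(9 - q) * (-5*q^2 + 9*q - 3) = 5*q^3 - 54*q^2 + 84*q - 27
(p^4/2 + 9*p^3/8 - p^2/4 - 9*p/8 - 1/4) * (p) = p^5/2 + 9*p^4/8 - p^3/4 - 9*p^2/8 - p/4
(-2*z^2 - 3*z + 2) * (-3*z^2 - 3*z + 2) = 6*z^4 + 15*z^3 - z^2 - 12*z + 4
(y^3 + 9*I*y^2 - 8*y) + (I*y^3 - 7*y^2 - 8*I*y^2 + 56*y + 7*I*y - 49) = y^3 + I*y^3 - 7*y^2 + I*y^2 + 48*y + 7*I*y - 49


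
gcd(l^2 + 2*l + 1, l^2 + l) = l + 1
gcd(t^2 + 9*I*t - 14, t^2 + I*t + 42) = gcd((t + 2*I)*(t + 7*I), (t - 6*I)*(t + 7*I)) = t + 7*I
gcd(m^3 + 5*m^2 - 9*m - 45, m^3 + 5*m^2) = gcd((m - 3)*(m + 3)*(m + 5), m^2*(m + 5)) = m + 5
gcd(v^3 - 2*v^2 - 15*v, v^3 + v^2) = v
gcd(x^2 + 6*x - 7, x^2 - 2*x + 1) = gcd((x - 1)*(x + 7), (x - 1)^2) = x - 1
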